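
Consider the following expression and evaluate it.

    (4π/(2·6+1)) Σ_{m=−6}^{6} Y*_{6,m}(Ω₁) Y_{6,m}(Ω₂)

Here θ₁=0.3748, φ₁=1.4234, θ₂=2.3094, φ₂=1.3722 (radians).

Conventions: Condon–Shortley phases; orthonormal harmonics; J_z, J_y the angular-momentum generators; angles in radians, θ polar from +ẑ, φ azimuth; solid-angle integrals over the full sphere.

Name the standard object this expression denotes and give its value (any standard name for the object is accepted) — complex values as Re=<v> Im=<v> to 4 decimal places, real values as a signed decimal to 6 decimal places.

Legendre polynomial (addition theorem), +0.232674

This sum is the spherical-harmonic addition theorem: it equals the Legendre polynomial P_l(cos γ) of the angle γ between the two directions.
Summing Y*_{l m}(θ₁,φ₁)·Y_{l m}(θ₂,φ₂) over m ∈ [−6, 6]; prefactor 4π/(2·6+1) = 0.966644:
  [-6]  conj(Y_{6,-6})(Ω₁) = -0.000737+0.000899i ; Y_{6,-6}(Ω₂) = -0.029226-0.073338i ; Δ = +0.000088+0.000028i
  [-5]  conj(Y_{6,-5})(Ω₁) = +0.006882+0.007582i ; Y_{6,-5}(Ω₂) = -0.208586+0.136008i ; Δ = -0.002467-0.000646i
  [-4]  conj(Y_{6,-4})(Ω₁) = +0.045411-0.030378i ; Y_{6,-4}(Ω₂) = +0.297870+0.303273i ; Δ = +0.022739+0.004723i
  [-3]  conj(Y_{6,-3})(Ω₁) = -0.083050-0.175412i ; Y_{6,-3}(Ω₂) = +0.197582-0.291430i ; Δ = -0.067530-0.010455i
  [-2]  conj(Y_{6,-2})(Ω₁) = -0.424339+0.128846i ; Y_{6,-2}(Ω₂) = +0.062207+0.026095i ; Δ = -0.029759-0.003058i
  [-1]  conj(Y_{6,-1})(Ω₁) = +0.077667+0.523104i ; Y_{6,-1}(Ω₂) = +0.073565-0.365544i ; Δ = +0.196931+0.010092i
  [+0]  conj(Y_{6,0})(Ω₁) = -0.017924-0.000000i ; Y_{6,0}(Ω₂) = -0.038943+0.000000i ; Δ = +0.000698+0.000000i
  [+1]  conj(Y_{6,1})(Ω₁) = -0.077667+0.523104i ; Y_{6,1}(Ω₂) = -0.073565-0.365544i ; Δ = +0.196931-0.010092i
  [+2]  conj(Y_{6,2})(Ω₁) = -0.424339-0.128846i ; Y_{6,2}(Ω₂) = +0.062207-0.026095i ; Δ = -0.029759+0.003058i
  [+3]  conj(Y_{6,3})(Ω₁) = +0.083050-0.175412i ; Y_{6,3}(Ω₂) = -0.197582-0.291430i ; Δ = -0.067530+0.010455i
  [+4]  conj(Y_{6,4})(Ω₁) = +0.045411+0.030378i ; Y_{6,4}(Ω₂) = +0.297870-0.303273i ; Δ = +0.022739-0.004723i
  [+5]  conj(Y_{6,5})(Ω₁) = -0.006882+0.007582i ; Y_{6,5}(Ω₂) = +0.208586+0.136008i ; Δ = -0.002467+0.000646i
  [+6]  conj(Y_{6,6})(Ω₁) = -0.000737-0.000899i ; Y_{6,6}(Ω₂) = -0.029226+0.073338i ; Δ = +0.000088-0.000028i
Accumulated sum +0.240703-0.000000i; after 4π/(2l+1) scaling, +0.232674-0.000000i ⇒ P_6 = 0.232674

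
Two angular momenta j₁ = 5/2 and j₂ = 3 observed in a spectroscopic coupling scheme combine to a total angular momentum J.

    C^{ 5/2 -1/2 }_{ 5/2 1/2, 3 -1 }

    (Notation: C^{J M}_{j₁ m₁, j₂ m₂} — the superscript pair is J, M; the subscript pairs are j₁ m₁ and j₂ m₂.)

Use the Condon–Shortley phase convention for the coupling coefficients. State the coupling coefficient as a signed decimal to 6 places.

-0.478091

√[6·3!2!3!/9! · 3!2!2!4!2!3!] = √(288/35)
  +(−1)^0/∏(0,3,2,2,0,1)! = 1/24  (running 1/24)
  +(−1)^1/∏(1,2,1,1,1,2)! = -1/4  (running -5/24)
  +(−1)^2/∏(2,1,0,0,2,3)! = 1/24  (running -1/6)
⟨..|..⟩ = √(288/35)·(-1/6) = -0.478091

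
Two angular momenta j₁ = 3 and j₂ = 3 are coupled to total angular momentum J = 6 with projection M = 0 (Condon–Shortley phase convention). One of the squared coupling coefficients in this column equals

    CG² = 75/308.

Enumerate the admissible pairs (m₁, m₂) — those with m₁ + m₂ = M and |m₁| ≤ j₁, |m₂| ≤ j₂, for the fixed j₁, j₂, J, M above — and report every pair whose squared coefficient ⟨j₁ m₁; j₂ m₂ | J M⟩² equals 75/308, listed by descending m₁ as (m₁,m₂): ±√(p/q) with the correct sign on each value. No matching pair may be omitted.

(1,-1): +√(75/308); (-1,1): +√(75/308)

Admissible pairs with m₁+m₂ = M = 0: (-3,3), (-2,2), (-1,1), (0,0), (1,-1), (2,-2), (3,-3)
  (m₁,m₂)=(3,-3): CG² = 1/924, CG = +√(1/924)
  (m₁,m₂)=(2,-2): CG² = 3/77, CG = +√(3/77)
  (m₁,m₂)=(1,-1): CG² = 75/308, CG = +√(75/308)   ← matches the target
  (m₁,m₂)=(0,0): CG² = 100/231, CG = +√(100/231)
  (m₁,m₂)=(-1,1): CG² = 75/308, CG = +√(75/308)   ← matches the target
  (m₁,m₂)=(-2,2): CG² = 3/77, CG = +√(3/77)
  (m₁,m₂)=(-3,3): CG² = 1/924, CG = +√(1/924)
Pairs with CG² = 75/308: (1,-1): +√(75/308); (-1,1): +√(75/308)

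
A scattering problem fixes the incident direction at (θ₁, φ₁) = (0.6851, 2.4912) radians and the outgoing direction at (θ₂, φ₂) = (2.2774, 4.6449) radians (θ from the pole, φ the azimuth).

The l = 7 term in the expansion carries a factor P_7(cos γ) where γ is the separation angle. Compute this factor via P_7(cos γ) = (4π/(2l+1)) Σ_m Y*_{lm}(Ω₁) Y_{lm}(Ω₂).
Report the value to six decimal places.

0.107347

Term-by-term m-sum for l=7 (normalisation 4π/15 = 0.837758):
  term(m=-7) = (-0.001206, -0.000883)   from Y*(Ω₁)=(0.003228, -0.020048), Y(Ω₂)=(0.033500, -0.065555)
  term(m=-6) = (-0.020494, 0.007617)   from Y*(Ω₁)=(-0.067349, 0.064109), Y(Ω₂)=(0.216122, 0.092635)
  term(m=-5) = (-0.023819, 0.103086)   from Y*(Ω₁)=(0.251358, -0.027856), Y(Ω₂)=(-0.138510, 0.394766)
  term(m=-4) = (0.119083, 0.125086)   from Y*(Ω₁)=(-0.374644, -0.224584), Y(Ω₂)=(-0.381066, -0.105445)
  term(m=-3) = (0.011725, -0.002108)   from Y*(Ω₁)=(0.154429, 0.386213), Y(Ω₂)=(0.005759, -0.028056)
  term(m=-2) = (-0.003059, 0.007135)   from Y*(Ω₁)=(0.005914, -0.021366), Y(Ω₂)=(-0.346975, -0.047120)
  term(m=-1) = (-0.040371, -0.061231)   from Y*(Ω₁)=(0.306778, -0.233404), Y(Ω₂)=(0.012831, -0.189833)
  term(m=+0) = (0.044420, 0.000000)   from Y*(Ω₁)=(-0.147848, -0.000000), Y(Ω₂)=(-0.300442, 0.000000)
  term(m=+1) = (-0.040371, 0.061231)   from Y*(Ω₁)=(-0.306778, -0.233404), Y(Ω₂)=(-0.012831, -0.189833)
  term(m=+2) = (-0.003059, -0.007135)   from Y*(Ω₁)=(0.005914, 0.021366), Y(Ω₂)=(-0.346975, 0.047120)
  term(m=+3) = (0.011725, 0.002108)   from Y*(Ω₁)=(-0.154429, 0.386213), Y(Ω₂)=(-0.005759, -0.028056)
  term(m=+4) = (0.119083, -0.125086)   from Y*(Ω₁)=(-0.374644, 0.224584), Y(Ω₂)=(-0.381066, 0.105445)
  term(m=+5) = (-0.023819, -0.103086)   from Y*(Ω₁)=(-0.251358, -0.027856), Y(Ω₂)=(0.138510, 0.394766)
  term(m=+6) = (-0.020494, -0.007617)   from Y*(Ω₁)=(-0.067349, -0.064109), Y(Ω₂)=(0.216122, -0.092635)
  term(m=+7) = (-0.001206, 0.000883)   from Y*(Ω₁)=(-0.003228, -0.020048), Y(Ω₂)=(-0.033500, -0.065555)
Accumulated sum (0.128136, -0.000000); after 4π/(2l+1) scaling, (0.107347, -0.000000) ⇒ P_7 = 0.107347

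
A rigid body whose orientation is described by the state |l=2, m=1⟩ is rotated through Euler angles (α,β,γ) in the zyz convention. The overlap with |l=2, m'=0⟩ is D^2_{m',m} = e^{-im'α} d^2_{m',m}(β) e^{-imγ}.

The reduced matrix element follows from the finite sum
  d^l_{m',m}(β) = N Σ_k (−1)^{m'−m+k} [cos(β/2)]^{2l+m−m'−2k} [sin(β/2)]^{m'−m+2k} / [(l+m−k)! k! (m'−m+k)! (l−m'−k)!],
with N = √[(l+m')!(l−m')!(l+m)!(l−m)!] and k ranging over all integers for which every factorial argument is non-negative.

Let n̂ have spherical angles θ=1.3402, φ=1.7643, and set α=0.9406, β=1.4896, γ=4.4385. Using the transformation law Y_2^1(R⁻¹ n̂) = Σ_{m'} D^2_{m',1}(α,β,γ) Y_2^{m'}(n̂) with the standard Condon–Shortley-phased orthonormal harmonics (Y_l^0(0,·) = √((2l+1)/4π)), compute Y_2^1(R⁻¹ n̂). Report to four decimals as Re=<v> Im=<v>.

Need the full column D^2_{m',1} for m'=−2..2 at α=0.9406, β=1.4896, γ=4.4385.
cos(β/2)=0.735223, sin(β/2)=0.677825
d^2_{-2,1}: single k=3 term ⇒ +0.457933;  D = -0.381963-0.252600i
d^2_{-1,1}: k∈[2..3] ⇒ +0.745066 -0.211091 = +0.533975;  D = -0.500437+0.186259i
d^2_{0,1}: k∈[1..2] ⇒ +0.659859 -0.560851 = +0.099008;  D = -0.026780+0.095318i
d^2_{1,1}: k∈[0..1] ⇒ +0.292198 -0.745066 = -0.452868;  D = -0.280056-0.355891i
d^2_{2,1}: single k=0 term ⇒ -0.538773;  D = -0.538414+0.019669i
Y_2^{m'}(θ=1.3402,φ=1.7643) and Σ D·Y over m':
  (-0.3820-0.2526i)·(-0.3390+0.1382i)  (-0.5004+0.1863i)·(-0.0331-0.1687i)  (-0.0268+0.0953i)·(-0.2660+0.0000i)  (-0.2801-0.3559i)·(+0.0331-0.1687i)  (-0.5384+0.0197i)·(-0.3390-0.1382i)
Y_2^1(R⁻¹ n̂) = +0.335438+0.188975i

Re=0.3354 Im=0.1890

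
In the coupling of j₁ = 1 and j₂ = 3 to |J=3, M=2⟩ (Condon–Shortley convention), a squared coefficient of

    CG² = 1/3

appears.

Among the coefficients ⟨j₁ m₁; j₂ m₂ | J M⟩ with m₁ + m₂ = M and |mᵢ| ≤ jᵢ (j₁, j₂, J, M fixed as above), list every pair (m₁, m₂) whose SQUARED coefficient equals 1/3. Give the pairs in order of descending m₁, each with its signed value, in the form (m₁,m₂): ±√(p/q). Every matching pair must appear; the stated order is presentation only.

(0,2): −√(1/3)

Admissible pairs with m₁+m₂ = M = 2: (-1,3), (0,2), (1,1)
  (m₁,m₂)=(1,1): CG² = 5/12, CG = +√(5/12)
  (m₁,m₂)=(0,2): CG² = 1/3, CG = −√(1/3)   ← matches the target
  (m₁,m₂)=(-1,3): CG² = 1/4, CG = −√(1/4)
Pairs with CG² = 1/3: (0,2): −√(1/3)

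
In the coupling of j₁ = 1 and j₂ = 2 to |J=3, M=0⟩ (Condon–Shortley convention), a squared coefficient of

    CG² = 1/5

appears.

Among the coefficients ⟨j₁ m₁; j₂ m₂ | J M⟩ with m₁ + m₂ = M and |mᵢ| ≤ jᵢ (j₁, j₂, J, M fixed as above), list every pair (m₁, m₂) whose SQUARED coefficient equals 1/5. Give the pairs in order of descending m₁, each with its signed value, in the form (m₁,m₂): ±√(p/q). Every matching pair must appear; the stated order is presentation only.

Admissible pairs with m₁+m₂ = M = 0: (-1,1), (0,0), (1,-1)
  (m₁,m₂)=(1,-1): CG² = 1/5, CG = +√(1/5)   ← matches the target
  (m₁,m₂)=(0,0): CG² = 3/5, CG = +√(3/5)
  (m₁,m₂)=(-1,1): CG² = 1/5, CG = +√(1/5)   ← matches the target
Pairs with CG² = 1/5: (1,-1): +√(1/5); (-1,1): +√(1/5)

(1,-1): +√(1/5); (-1,1): +√(1/5)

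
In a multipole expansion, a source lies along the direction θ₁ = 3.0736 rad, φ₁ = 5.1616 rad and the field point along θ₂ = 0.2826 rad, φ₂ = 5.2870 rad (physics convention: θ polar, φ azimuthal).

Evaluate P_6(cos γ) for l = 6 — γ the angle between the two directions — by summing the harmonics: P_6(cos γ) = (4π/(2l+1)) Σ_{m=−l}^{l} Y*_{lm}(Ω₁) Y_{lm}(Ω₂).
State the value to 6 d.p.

Term-by-term m-sum for l=6 (normalisation 4π/13 = 0.966644):
  m=-6: Y*=0.00000 - 0.00000j  Y=0.00022 - 0.00007j  product 0.00000 - 0.00000j
  m=-5: Y*=-0.00000 - 0.00000j  Y=0.00072 - 0.00261j  product -0.00000 + 0.00000j
  m=-4: Y*=-0.00002 + 0.00007j  Y=-0.01312 - 0.01473j  product 0.00000 - 0.00000j
  m=-3: Y*=0.00158 - 0.00036j  Y=-0.09578 + 0.01477j  product -0.00015 + 0.00006j
  m=-2: Y*=-0.01478 - 0.01856j  Y=-0.12920 + 0.28809j  product 0.00726 - 0.00186j
  m=-1: Y*=-0.09501 + 0.19707j  Y=0.32381 + 0.50009j  product -0.12932 + 0.01630j
  m=+0: Y*=0.96832 + 0.00000j  Y=0.32506 + 0.00000j  product 0.31476 + 0.00000j
  m=+1: Y*=0.09501 + 0.19707j  Y=-0.32381 + 0.50009j  product -0.12932 - 0.01630j
  m=+2: Y*=-0.01478 + 0.01856j  Y=-0.12920 - 0.28809j  product 0.00726 + 0.00186j
  m=+3: Y*=-0.00158 - 0.00036j  Y=0.09578 + 0.01477j  product -0.00015 - 0.00006j
  m=+4: Y*=-0.00002 - 0.00007j  Y=-0.01312 + 0.01473j  product 0.00000 + 0.00000j
  m=+5: Y*=0.00000 - 0.00000j  Y=-0.00072 - 0.00261j  product -0.00000 - 0.00000j
  m=+6: Y*=0.00000 + 0.00000j  Y=0.00022 + 0.00007j  product 0.00000 + 0.00000j
Accumulated sum 0.07034 - 0.00000j; after 4π/(2l+1) scaling, 0.06800 - 0.00000j ⇒ P_6 = 0.067996

0.067996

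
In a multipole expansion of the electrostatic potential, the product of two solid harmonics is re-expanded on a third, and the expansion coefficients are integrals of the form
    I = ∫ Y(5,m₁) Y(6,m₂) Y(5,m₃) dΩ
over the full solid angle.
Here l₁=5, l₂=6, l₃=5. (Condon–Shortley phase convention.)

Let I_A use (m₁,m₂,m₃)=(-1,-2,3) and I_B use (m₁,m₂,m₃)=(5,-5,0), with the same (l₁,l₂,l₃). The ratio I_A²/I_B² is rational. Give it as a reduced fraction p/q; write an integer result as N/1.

22/45

Shared (l₁,l₂,l₃)=(5,6,5): N and (l;000)² cancel in I_A²/I_B².
A: Δ = 6!·4!·6!/17! = 1/28588560; Racah Σ t=2..4: t=2:+1/55296 t=3:−1/25920 t=4:+1/138240 = -11/829440; ⇒ 3j(5 6 5; -1 -2 3)² = 11/1326, sgn -1
B: Δ = 6!·4!·6!/17! = 1/28588560; Racah Σ t=0..0: t=0:+1/2073600 = 1/2073600; ⇒ 3j(5 6 5; 5 -5 0)² = 15/884, sgn -1
I_A²/I_B² = (11/1326)/(15/884) = 22/45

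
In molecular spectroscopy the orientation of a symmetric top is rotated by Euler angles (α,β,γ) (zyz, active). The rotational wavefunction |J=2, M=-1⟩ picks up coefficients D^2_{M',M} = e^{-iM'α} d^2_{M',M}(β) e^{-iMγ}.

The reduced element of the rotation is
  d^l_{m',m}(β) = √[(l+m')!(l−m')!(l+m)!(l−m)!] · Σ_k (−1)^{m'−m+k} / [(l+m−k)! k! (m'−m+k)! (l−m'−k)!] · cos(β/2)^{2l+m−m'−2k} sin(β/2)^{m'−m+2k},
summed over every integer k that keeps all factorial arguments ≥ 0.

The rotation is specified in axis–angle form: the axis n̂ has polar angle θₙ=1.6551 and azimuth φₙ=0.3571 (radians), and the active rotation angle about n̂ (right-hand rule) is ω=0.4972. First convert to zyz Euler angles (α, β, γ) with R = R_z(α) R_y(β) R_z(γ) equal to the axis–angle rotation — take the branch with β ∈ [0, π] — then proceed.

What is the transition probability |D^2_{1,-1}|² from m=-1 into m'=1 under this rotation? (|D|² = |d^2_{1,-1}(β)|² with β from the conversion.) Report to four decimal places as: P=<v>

Axis–angle → zyz. n̂ = (sinθₙcosφₙ, sinθₙsinφₙ, cosθₙ) = (+0.933587, +0.348317, -0.084204), ω = 0.4972.
R = I cosω + sinω [n̂]ₓ + (1−cosω) n̂n̂ᵀ gives
  R = [+0.984452, +0.079535, +0.156617; -0.000790, +0.893611, -0.448841; -0.175654, +0.441739, +0.879780]
β = atan2(√(R₁₃²+R₂₃²), R₃₃) = 0.495397; α = atan2(R₂₃, R₁₃) mod 2π = 5.048117; γ = atan2(R₃₂, −R₃₁) mod 2π = 1.192324
First d^2_{1,-1}(β=0.4954), then the phase factors e^{-i(1)α} and e^{-i(-1)γ}:
c=cos(0.495397/2)=0.969479, s=sin(0.495397/2)=0.245173; N=√[6·1·1·6]=6.000000
Admissible k: 0..1 (factorial args all ≥0)
  k=0: (−1)^2·6.0000/(2)·0.9695^2·0.2452^2 = +0.169490
  k=1: (−1)^3·6.0000/(6)·0.9695^0·0.2452^4 = -0.003613
d^2_{1,-1}(0.4954) = +0.169490 -0.003613 = +0.165877
|D^2_{1,-1}|² = |d^2_{1,-1}(β)|² = (+0.165877)² = 0.027515 (the z-rotation phases have unit modulus)

P=0.0275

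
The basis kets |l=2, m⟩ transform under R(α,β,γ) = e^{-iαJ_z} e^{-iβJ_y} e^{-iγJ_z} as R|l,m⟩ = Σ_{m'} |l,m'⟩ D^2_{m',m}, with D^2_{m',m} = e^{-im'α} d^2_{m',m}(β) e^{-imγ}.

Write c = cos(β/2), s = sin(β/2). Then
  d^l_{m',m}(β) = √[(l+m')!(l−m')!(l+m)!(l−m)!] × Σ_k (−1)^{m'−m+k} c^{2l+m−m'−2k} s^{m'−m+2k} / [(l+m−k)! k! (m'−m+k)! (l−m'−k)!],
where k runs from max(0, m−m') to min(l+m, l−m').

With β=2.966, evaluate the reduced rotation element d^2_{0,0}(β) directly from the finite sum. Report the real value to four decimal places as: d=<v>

d^2_{0,0}(β=2.9660) via the finite sum:
c=cos(2.966000/2)=0.087684, s=sin(2.966000/2)=0.996148; N=√[2·2·2·2]=4.000000
k: max(0,(0)−(0))=0 … min(2+(0),2−(0))=2
  k=0: (−1)^0·4.0000/(4)·0.0877^4·0.9961^0 = +0.000059
  k=1: (−1)^1·4.0000/(1)·0.0877^2·0.9961^2 = -0.030517
  k=2: (−1)^2·4.0000/(4)·0.0877^0·0.9961^4 = +0.984682
d^2_{0,0}(2.9660) = +0.000059 -0.030517 +0.984682 = +0.954224

d=0.9542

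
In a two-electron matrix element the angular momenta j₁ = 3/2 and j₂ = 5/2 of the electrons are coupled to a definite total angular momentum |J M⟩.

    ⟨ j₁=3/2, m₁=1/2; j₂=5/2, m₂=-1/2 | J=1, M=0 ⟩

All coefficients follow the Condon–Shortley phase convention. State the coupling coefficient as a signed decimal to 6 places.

−√(3/10) = -0.547723

j₁+j₂−J=3  J+j₁−j₂=0  J−j₁+j₂=2  j₁+j₂+J+1=6
(j₁±m₁, j₂±m₂, J±M) = (2,1,2,3,1,1)
P² = 6/5
sum k=1..1:
  [1] −1/2 = -1/2
S = -1/2
C² = P²·S² = 3/10 ; C = -0.547723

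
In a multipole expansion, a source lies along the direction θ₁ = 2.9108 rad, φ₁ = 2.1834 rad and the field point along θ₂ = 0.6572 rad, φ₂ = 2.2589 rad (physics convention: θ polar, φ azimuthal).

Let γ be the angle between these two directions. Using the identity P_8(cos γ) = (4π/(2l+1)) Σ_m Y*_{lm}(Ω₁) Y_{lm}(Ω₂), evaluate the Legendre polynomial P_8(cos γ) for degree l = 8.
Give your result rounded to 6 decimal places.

0.277641

Expand P_8 via completeness: Σ_{m} conj(Y_{8,m}) at Ω₁ times Y_{8,m} at Ω₂ —
  m=-8: (0.000001, -0.000004) × (0.007120, 0.007020) = (0.000000, -0.000000)  (running Σ = (0.000000, -0.000000))
  m=-7: (0.000060, -0.000027) × (-0.051550, 0.005398) = (-0.000003, 0.000002)  (running Σ = (-0.000003, 0.000002))
  m=-6: (0.000613, 0.000363) × (0.090608, -0.137167) = (0.000105, -0.000051)  (running Σ = (0.000102, -0.000050))
  m=-5: (0.000436, 0.005543) × (0.103273, 0.335127) = (-0.001813, 0.000719)  (running Σ = (-0.001710, 0.000669))
  m=-4: (-0.024790, 0.020509) × (-0.446408, -0.183069) = (0.014821, -0.004617)  (running Σ = (0.013111, -0.003948))
  m=-3: (-0.131410, -0.035947) × (0.281224, -0.151274) = (-0.042394, 0.009770)  (running Σ = (-0.029283, 0.005822))
  m=-2: (-0.134662, -0.374021) × (0.029854, -0.151481) = (-0.060677, 0.009233)  (running Σ = (-0.089960, 0.015054))
  m=-1: (0.388997, -0.553495) × (0.257670, 0.313408) = (0.273703, -0.020704)  (running Σ = (0.183743, -0.005650))
  m=0: (0.286634, -0.000000) × (0.028300, 0.000000) = (0.008112, 0.000000)  (running Σ = (0.191855, -0.005650))
  m=1: (-0.388997, -0.553495) × (-0.257670, 0.313408) = (0.273703, 0.020704)  (running Σ = (0.465558, 0.015054))
  m=2: (-0.134662, 0.374021) × (0.029854, 0.151481) = (-0.060677, -0.009233)  (running Σ = (0.404880, 0.005822))
  m=3: (0.131410, -0.035947) × (-0.281224, -0.151274) = (-0.042394, -0.009770)  (running Σ = (0.362487, -0.003948))
  m=4: (-0.024790, -0.020509) × (-0.446408, 0.183069) = (0.014821, 0.004617)  (running Σ = (0.377308, 0.000669))
  m=5: (-0.000436, 0.005543) × (-0.103273, 0.335127) = (-0.001813, -0.000719)  (running Σ = (0.375495, -0.000050))
  m=6: (0.000613, -0.000363) × (0.090608, 0.137167) = (0.000105, 0.000051)  (running Σ = (0.375601, 0.000002))
  m=7: (-0.000060, -0.000027) × (0.051550, 0.005398) = (-0.000003, -0.000002)  (running Σ = (0.375598, -0.000000))
  m=8: (0.000001, 0.000004) × (0.007120, -0.007020) = (0.000000, 0.000000)  (running Σ = (0.375598, 0.000000))
Accumulated sum (0.375598, 0.000000); after 4π/(2l+1) scaling, (0.277641, 0.000000) ⇒ P_8 = 0.277641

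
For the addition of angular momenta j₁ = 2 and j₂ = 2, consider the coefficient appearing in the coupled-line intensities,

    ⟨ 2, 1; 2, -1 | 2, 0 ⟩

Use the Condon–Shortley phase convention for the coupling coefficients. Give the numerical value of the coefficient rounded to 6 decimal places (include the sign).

j₁+j₂−J=2  J+j₁−j₂=2  J−j₁+j₂=2  j₁+j₂+J+1=7
(j₁±m₁, j₂±m₂, J±M) = (3,1,1,3,2,2)
P² = 8/7
sum k=0..1:
  [0] +1/2 = 1/2
  [1] −1/4 = -1/4
S = 1/4
C² = P²·S² = 1/14 ; C = +0.267261

+0.267261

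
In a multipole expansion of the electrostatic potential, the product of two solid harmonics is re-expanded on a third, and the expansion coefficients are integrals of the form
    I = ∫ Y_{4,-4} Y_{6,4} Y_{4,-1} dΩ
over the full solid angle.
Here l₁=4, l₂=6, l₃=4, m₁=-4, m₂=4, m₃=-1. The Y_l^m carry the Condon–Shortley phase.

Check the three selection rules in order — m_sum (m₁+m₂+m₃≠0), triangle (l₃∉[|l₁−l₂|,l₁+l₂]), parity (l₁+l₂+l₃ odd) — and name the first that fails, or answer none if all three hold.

azimuthal sum: -4 + 4 − 1 = -1  ✗
2 ≤ 4 ≤ 10 (triangle on l)
L = 4 + 6 + 4 = 14 (even)

m_sum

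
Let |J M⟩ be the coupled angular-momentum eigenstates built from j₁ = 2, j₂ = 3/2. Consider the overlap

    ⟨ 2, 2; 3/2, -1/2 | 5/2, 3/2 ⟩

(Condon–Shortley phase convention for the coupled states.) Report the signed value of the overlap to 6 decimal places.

√[6·1!3!2!/7! · 4!0!1!2!4!1!] = √(576/35)
  +(−1)^0/∏(0,1,0,1,3,1)! = 1/6  (running 1/6)
⟨..|..⟩ = √(576/35)·(1/6) = +0.676123

+√(16/35) = +0.676123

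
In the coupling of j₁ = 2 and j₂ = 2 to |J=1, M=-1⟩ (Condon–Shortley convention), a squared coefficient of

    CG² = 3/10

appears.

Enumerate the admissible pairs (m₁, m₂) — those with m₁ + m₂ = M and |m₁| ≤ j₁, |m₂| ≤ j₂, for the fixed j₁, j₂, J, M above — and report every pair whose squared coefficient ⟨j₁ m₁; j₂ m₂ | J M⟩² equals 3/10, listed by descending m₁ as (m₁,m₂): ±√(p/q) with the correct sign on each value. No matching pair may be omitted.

(0,-1): −√(3/10); (-1,0): +√(3/10)

Admissible pairs with m₁+m₂ = M = -1: (-2,1), (-1,0), (0,-1), (1,-2)
  (m₁,m₂)=(1,-2): CG² = 1/5, CG = +√(1/5)
  (m₁,m₂)=(0,-1): CG² = 3/10, CG = −√(3/10)   ← matches the target
  (m₁,m₂)=(-1,0): CG² = 3/10, CG = +√(3/10)   ← matches the target
  (m₁,m₂)=(-2,1): CG² = 1/5, CG = −√(1/5)
Pairs with CG² = 3/10: (0,-1): −√(3/10); (-1,0): +√(3/10)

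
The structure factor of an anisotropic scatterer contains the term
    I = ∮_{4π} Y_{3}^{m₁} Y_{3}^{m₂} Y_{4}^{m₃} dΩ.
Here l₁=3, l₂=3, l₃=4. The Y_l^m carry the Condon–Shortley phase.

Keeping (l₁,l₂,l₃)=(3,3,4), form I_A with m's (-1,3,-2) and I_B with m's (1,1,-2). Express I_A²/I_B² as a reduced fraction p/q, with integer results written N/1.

27/20

Same 3,3,4: normalisation and zero-m 3j drop out of the ratio.
A: Δ: 2! 4! 4! / 11! → 1/34650; sum: t=2:+1/192 = 1/192; 3j²(3 3 4; -1 3 -2) = Δ·Π!·Σ² = 3/77  (sign +1)
B: Δ: 2! 4! 4! / 11! → 1/34650; sum: t=0:+1/192 t=1:−1/36 t=2:+1/192 = -5/288; 3j²(3 3 4; 1 1 -2) = Δ·Π!·Σ² = 20/693  (sign -1)
I_A²/I_B² = (3/77)/(20/693) = 27/20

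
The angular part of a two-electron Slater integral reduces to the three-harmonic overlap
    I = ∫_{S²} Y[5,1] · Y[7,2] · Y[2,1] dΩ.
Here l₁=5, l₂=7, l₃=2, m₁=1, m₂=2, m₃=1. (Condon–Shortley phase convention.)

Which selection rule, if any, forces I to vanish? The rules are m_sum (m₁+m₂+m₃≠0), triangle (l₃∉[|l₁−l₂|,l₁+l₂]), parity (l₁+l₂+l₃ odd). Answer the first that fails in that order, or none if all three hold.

m_sum

m₁+m₂+m₃ = 1 + 2 + 1 = 4  ✗
triangle: |5−7|=2 ≤ l₃=2 ≤ 5+7=12
parity: l₁+l₂+l₃ = 14 is even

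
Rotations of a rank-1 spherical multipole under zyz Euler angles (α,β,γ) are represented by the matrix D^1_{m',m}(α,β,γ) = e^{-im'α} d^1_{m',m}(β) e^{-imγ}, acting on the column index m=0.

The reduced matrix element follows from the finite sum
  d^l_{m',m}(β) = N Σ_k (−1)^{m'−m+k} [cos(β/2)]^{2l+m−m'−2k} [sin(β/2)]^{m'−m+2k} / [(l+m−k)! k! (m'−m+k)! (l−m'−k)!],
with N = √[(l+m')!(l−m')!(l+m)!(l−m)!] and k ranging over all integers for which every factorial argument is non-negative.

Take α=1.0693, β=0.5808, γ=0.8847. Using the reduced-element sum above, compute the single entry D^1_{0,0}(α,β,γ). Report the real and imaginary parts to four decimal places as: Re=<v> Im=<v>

First d^1_{0,0}(β=0.5808), then the phase factors e^{-i(0)α} and e^{-i(0)γ}:
With c≡cos(β/2)=0.958129 and s≡sin(β/2)=0.286335, N=[1·1·1·1]^{1/2}=1.000000
k∈{0,1} keeps every argument non-negative
  k=0: (−1)^0·1.0000/(1)·0.9581^2·0.2863^0 = +0.918012
  k=1: (−1)^1·1.0000/(1)·0.9581^0·0.2863^2 = -0.081988
d^1_{0,0}(0.5808) = +0.918012 -0.081988 = +0.836024
D = (+1.000000+0.000000i)·(+0.836024)·(+1.000000+0.000000i) = +0.836024+0.000000i

Re=0.8360 Im=0.0000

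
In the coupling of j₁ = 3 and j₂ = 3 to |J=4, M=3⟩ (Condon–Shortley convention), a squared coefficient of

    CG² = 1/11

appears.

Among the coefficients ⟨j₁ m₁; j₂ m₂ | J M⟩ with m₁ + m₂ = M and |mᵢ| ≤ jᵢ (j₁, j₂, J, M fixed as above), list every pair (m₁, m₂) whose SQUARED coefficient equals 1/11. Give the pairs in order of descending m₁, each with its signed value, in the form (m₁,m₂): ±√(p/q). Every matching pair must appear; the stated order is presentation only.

Admissible pairs with m₁+m₂ = M = 3: (0,3), (1,2), (2,1), (3,0)
  (m₁,m₂)=(3,0): CG² = 9/22, CG = +√(9/22)
  (m₁,m₂)=(2,1): CG² = 1/11, CG = −√(1/11)   ← matches the target
  (m₁,m₂)=(1,2): CG² = 1/11, CG = −√(1/11)   ← matches the target
  (m₁,m₂)=(0,3): CG² = 9/22, CG = +√(9/22)
Pairs with CG² = 1/11: (2,1): −√(1/11); (1,2): −√(1/11)

(2,1): −√(1/11); (1,2): −√(1/11)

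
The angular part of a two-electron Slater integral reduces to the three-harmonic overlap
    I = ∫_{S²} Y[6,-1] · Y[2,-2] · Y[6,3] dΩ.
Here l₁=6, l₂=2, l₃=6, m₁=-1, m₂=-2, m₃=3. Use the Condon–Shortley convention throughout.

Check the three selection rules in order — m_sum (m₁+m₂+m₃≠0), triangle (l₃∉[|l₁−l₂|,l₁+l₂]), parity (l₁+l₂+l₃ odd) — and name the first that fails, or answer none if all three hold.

none

Σmᵢ = 0  ✓
l₃∈[|l₁−l₂|,l₁+l₂]=[4,8], have l₃=6  ✓
Σlᵢ = 14 ⇒ even  ✓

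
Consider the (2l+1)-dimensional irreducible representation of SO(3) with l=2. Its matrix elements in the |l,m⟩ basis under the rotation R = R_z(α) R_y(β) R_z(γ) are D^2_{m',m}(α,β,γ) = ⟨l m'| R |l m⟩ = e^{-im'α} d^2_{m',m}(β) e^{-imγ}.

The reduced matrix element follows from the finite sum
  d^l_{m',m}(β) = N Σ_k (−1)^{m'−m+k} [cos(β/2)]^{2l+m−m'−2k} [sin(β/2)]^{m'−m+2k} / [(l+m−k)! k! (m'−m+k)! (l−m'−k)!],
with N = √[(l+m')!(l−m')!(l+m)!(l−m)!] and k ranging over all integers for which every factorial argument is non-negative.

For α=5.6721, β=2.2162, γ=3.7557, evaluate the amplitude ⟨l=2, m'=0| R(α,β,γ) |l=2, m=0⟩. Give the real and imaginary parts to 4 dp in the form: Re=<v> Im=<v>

First d^2_{0,0}(β=2.2162), then the phase factors e^{-i(0)α} and e^{-i(0)γ}:
c=cos(2.216200/2)=0.446363, s=sin(2.216200/2)=0.894852; N=√[2·2·2·2]=4.000000
Admissible k: 0..2 (factorial args all ≥0)
  k=0: (−1)^0·4.0000/(4)·0.4464^4·0.8949^0 = +0.039696
  k=1: (−1)^1·4.0000/(1)·0.4464^2·0.8949^2 = -0.638173
  k=2: (−1)^2·4.0000/(4)·0.4464^0·0.8949^4 = +0.641217
d^2_{0,0}(2.2162) = +0.039696 -0.638173 +0.641217 = +0.042741
Attach z-rotation phases: D = e^{-i(0)(5.6721)}·(+0.042741)·e^{-i(0)(3.7557)} = +0.042741+0.000000i

Re=0.0427 Im=0.0000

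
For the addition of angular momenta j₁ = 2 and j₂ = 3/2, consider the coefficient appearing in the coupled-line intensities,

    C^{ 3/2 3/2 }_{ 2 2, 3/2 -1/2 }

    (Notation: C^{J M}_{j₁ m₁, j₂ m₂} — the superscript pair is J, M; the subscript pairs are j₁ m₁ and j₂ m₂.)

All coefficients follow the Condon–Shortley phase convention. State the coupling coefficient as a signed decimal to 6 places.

+0.632456

√[4·2!2!1!/6! · 4!0!1!2!3!0!] = √(32/5)
  +(−1)^0/∏(0,2,0,1,2,0)! = 1/4  (running 1/4)
⟨..|..⟩ = √(32/5)·(1/4) = +0.632456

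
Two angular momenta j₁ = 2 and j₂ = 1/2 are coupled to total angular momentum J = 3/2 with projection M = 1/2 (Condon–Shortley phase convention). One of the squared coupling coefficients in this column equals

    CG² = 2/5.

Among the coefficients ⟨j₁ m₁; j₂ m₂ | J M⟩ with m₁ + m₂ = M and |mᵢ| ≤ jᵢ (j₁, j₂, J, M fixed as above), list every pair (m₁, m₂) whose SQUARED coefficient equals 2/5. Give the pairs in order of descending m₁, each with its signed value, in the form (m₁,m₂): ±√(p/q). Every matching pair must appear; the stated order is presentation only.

(0,1/2): −√(2/5)

Admissible pairs with m₁+m₂ = M = 1/2: (0,1/2), (1,-1/2)
  (m₁,m₂)=(1,-1/2): CG² = 3/5, CG = +√(3/5)
  (m₁,m₂)=(0,1/2): CG² = 2/5, CG = −√(2/5)   ← matches the target
Pairs with CG² = 2/5: (0,1/2): −√(2/5)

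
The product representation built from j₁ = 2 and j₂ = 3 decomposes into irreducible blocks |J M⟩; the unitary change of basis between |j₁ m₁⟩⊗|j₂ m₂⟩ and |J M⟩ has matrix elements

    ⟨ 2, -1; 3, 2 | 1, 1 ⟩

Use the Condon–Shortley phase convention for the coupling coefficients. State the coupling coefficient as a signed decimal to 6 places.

−√(2/7) = -0.534522

triangle: 4!·0!·2!/7! = 48/5040
(j±m)!: 1!·3!·5!·1!·2!·0! = 1440
prefactor² = (2J+1)·Δ·N² = 288/7
  k=3: −1/(3!·1!·0!·2!·0!·0!) = -1/12
Σ = -1/12  ⇒  CG² = 288/7·(-1/12)² = 2/7
CG = −√(2/7) = -0.534522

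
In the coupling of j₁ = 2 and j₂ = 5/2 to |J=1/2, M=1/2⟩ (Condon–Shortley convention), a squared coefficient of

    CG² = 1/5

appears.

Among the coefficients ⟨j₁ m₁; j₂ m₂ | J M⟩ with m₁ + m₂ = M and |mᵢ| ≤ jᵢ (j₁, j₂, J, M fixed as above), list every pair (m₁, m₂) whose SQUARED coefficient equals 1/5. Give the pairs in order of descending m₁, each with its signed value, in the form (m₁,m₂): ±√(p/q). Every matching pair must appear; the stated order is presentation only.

Admissible pairs with m₁+m₂ = M = 1/2: (-2,5/2), (-1,3/2), (0,1/2), (1,-1/2), (2,-3/2)
  (m₁,m₂)=(2,-3/2): CG² = 1/15, CG = +√(1/15)
  (m₁,m₂)=(1,-1/2): CG² = 2/15, CG = −√(2/15)
  (m₁,m₂)=(0,1/2): CG² = 1/5, CG = +√(1/5)   ← matches the target
  (m₁,m₂)=(-1,3/2): CG² = 4/15, CG = −√(4/15)
  (m₁,m₂)=(-2,5/2): CG² = 1/3, CG = +√(1/3)
Pairs with CG² = 1/5: (0,1/2): +√(1/5)

(0,1/2): +√(1/5)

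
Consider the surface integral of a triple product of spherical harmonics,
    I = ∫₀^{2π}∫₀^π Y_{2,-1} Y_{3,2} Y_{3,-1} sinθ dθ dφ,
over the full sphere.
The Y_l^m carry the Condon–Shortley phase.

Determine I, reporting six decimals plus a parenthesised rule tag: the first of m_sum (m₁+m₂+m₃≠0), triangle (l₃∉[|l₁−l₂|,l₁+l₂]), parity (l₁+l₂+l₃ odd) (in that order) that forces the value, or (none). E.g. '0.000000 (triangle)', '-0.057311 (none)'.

0.162868 (none)

Rules hold: Σm=0, L=8 even, 1≤3≤5.
N = 5·7·7 = 245
Δ = 2!·2!·4!/9! = 1/3780
Racah Σ t=0..2: t=0:+1/24 t=1:−1/4 t=2:+1/24 = -1/6
⇒ 3j(2 3 3; 0 0 0)² = 4/105, sgn +1
Racah Σ t=1..2: t=1:−1/48 t=2:+1/12 = 1/16
⇒ 3j(2 3 3; -1 2 -1)² = 1/28, sgn +1
4πI² = N·(3j₀)²·(3jₘ)² = 1/3
I = +1·√(0.333333/4π) = 0.16286750
No selection rule forces the value: the integral is nonzero (none).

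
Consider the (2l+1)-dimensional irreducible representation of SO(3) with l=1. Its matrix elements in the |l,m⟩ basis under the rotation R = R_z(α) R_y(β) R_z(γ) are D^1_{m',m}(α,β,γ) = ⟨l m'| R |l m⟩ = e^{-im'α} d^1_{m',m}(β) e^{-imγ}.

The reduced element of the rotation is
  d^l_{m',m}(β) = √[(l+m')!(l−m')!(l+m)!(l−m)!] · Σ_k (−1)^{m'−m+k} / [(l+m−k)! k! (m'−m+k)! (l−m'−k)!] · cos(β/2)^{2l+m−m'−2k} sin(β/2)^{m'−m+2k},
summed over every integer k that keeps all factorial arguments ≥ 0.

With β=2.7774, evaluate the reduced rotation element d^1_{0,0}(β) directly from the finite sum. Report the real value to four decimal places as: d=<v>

d^1_{0,0}(β=2.7774) via the finite sum:
Half-angle: c=0.181092, s=0.983466. N=√(1·1·1·1)=1.000000
k∈{0,1} keeps every argument non-negative
  k=0: (−1)^0·1.0000/(1)·0.1811^2·0.9835^0 = +0.032794
  k=1: (−1)^1·1.0000/(1)·0.1811^0·0.9835^2 = -0.967206
d^1_{0,0}(2.7774) = +0.032794 -0.967206 = -0.934412

d=-0.9344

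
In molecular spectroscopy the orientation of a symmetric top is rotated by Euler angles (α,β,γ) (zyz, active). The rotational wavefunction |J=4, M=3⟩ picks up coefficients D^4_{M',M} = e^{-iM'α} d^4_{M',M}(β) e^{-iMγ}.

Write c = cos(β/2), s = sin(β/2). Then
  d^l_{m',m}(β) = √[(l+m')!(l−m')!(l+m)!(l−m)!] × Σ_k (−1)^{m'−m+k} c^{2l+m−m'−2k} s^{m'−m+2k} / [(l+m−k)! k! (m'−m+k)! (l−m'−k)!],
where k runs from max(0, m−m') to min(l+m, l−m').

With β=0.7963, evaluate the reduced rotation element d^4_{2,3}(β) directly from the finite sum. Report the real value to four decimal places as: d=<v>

d^4_{2,3}(β=0.7963) via the finite sum:
c=cos(0.796300/2)=0.921780, s=sin(0.796300/2)=0.387714; N=√[720·2·5040·1]=2693.993318
k∈{1,2} keeps every argument non-negative
  k=1: (−1)^0·2693.9933/(720)·0.9218^7·0.3877^1 = +0.820287
  k=2: (−1)^1·2693.9933/(240)·0.9218^5·0.3877^3 = -0.435366
d^4_{2,3}(0.7963) = +0.820287 -0.435366 = +0.384920

d=0.3849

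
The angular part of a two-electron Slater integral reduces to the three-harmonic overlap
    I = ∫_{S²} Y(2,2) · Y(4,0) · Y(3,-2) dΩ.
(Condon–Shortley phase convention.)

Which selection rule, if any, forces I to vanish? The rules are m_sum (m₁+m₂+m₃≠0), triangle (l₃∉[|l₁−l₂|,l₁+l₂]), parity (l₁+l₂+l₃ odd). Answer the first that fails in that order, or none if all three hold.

azimuthal sum: 2 + 0 − 2 = 0  ✓
2 ≤ 3 ≤ 6 (triangle on l)  ✓
L = 2 + 4 + 3 = 9 (odd)  ✗

parity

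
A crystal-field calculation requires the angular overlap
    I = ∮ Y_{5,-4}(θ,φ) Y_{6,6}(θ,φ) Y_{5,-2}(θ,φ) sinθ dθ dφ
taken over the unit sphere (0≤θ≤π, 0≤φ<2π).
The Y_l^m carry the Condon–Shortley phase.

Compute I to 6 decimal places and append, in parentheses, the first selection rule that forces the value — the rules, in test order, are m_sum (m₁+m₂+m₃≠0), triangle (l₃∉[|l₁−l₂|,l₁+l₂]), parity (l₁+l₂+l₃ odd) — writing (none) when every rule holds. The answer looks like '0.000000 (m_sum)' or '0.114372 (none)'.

-0.161540 (none)

Checks pass: Σm=0; 16 even; l₃=5∈[1,11].
(2·5+1)(2·6+1)(2·5+1) = 1573
Δ: 6! 4! 6! / 17! → 1/28588560
sum: t=1:−1/345600 t=2:+1/13824 t=3:−1/5184 t=4:+1/13824 t=5:−1/345600 = -7/129600
3j²(5 6 5; 0 0 0) = Δ·Π!·Σ² = 80/7293  (sign +1)
sum: t=6:+1/3110400 = 1/3110400
3j²(5 6 5; -4 6 -2) = Δ·Π!·Σ² = 21/1105  (sign -1)
combine: 4πI² = 1573·80/7293·21/1105 = 1232/3757
take √, sign -1: I = -0.16153991
No selection rule forces the value: the integral is nonzero (none).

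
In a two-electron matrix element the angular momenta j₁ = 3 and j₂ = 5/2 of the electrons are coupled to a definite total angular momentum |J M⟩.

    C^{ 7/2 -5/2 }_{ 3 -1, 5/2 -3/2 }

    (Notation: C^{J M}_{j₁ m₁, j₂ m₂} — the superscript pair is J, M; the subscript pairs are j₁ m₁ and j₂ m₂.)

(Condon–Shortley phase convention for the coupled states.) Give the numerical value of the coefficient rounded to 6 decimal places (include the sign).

j₁+j₂−J=2  J+j₁−j₂=4  J−j₁+j₂=3  j₁+j₂+J+1=10
(j₁±m₁, j₂±m₂, J±M) = (2,4,1,4,1,6)
P² = 18432/35
sum k=0..1:
  [0] +1/96 = 1/96
  [1] −1/36 = -1/36
S = -5/288
C² = P²·S² = 10/63 ; C = -0.398410

-0.398410  (= −√(10/63))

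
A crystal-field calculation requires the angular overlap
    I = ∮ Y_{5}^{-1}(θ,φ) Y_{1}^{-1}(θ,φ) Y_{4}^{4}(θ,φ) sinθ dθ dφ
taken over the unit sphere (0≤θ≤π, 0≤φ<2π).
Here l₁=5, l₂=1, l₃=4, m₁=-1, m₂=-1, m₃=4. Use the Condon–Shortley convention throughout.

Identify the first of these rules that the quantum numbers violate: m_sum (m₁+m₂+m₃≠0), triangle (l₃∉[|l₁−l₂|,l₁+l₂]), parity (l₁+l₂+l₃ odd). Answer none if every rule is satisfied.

Σmᵢ = 2  ✗
l₃∈[|l₁−l₂|,l₁+l₂]=[4,6], have l₃=4
Σlᵢ = 10 ⇒ even

m_sum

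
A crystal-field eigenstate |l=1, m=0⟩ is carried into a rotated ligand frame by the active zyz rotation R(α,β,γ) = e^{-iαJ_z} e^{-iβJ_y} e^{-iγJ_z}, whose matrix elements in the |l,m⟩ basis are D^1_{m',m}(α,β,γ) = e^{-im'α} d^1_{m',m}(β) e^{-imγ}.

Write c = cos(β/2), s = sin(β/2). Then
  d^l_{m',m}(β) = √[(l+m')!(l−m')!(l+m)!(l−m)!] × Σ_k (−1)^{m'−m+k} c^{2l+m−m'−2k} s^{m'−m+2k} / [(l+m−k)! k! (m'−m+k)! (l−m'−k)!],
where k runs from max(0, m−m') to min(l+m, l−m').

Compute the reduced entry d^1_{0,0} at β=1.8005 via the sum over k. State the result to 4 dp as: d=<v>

d=-0.2277

d^1_{0,0}(β=1.8005) via the finite sum:
c=cos(1.800500/2)=0.621414, s=sin(1.800500/2)=0.783482; N=√[1·1·1·1]=1.000000
k: max(0,(0)−(0))=0 … min(1+(0),1−(0))=1
  k=0: (−1)^0·1.0000/(1)·0.6214^2·0.7835^0 = +0.386156
  k=1: (−1)^1·1.0000/(1)·0.6214^0·0.7835^2 = -0.613844
d^1_{0,0}(1.8005) = +0.386156 -0.613844 = -0.227689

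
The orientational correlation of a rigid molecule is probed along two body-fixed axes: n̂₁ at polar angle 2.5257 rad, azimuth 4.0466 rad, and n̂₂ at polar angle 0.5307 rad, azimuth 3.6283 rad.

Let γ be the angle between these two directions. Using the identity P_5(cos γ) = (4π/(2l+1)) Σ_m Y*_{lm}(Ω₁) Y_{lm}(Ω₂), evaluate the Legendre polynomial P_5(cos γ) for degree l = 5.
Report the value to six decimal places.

-0.214994

Addition theorem: P_5(cos γ) = (4π/11) Σ_m Y*_{lm}(Ω₁) Y_{lm}(Ω₂), m = −5…5:
  [-5]  conj(Y_{5,-5})(Ω₁) = +0.005562+0.029339i ; Y_{5,-5}(Ω₂) = +0.011711+0.010026i ; Δ = -0.000229+0.000399i
  [-4]  conj(Y_{5,-4})(Ω₁) = +0.118444+0.061428i ; Y_{5,-4}(Ω₂) = -0.030507-0.077267i ; Δ = +0.001133-0.011026i
  [-3]  conj(Y_{5,-3})(Ω₁) = +0.303373-0.137876i ; Y_{5,-3}(Ω₂) = -0.028211+0.253860i ; Δ = +0.026443+0.080904i
  [-2]  conj(Y_{5,-2})(Ω₁) = +0.109260-0.447992i ; Y_{5,-2}(Ω₂) = +0.259367-0.381255i ; Δ = -0.142460-0.157850i
  [-1]  conj(Y_{5,-1})(Ω₁) = -0.113662-0.144715i ; Y_{5,-1}(Ω₂) = -0.315972+0.167202i ; Δ = +0.060111+0.026721i
  [+0]  conj(Y_{5,0})(Ω₁) = +0.350546-0.000000i ; Y_{5,0}(Ω₂) = -0.223049+0.000000i ; Δ = -0.078189+0.000000i
  [+1]  conj(Y_{5,1})(Ω₁) = +0.113662-0.144715i ; Y_{5,1}(Ω₂) = +0.315972+0.167202i ; Δ = +0.060111-0.026721i
  [+2]  conj(Y_{5,2})(Ω₁) = +0.109260+0.447992i ; Y_{5,2}(Ω₂) = +0.259367+0.381255i ; Δ = -0.142460+0.157850i
  [+3]  conj(Y_{5,3})(Ω₁) = -0.303373-0.137876i ; Y_{5,3}(Ω₂) = +0.028211+0.253860i ; Δ = +0.026443-0.080904i
  [+4]  conj(Y_{5,4})(Ω₁) = +0.118444-0.061428i ; Y_{5,4}(Ω₂) = -0.030507+0.077267i ; Δ = +0.001133+0.011026i
  [+5]  conj(Y_{5,5})(Ω₁) = -0.005562+0.029339i ; Y_{5,5}(Ω₂) = -0.011711+0.010026i ; Δ = -0.000229-0.000399i
Σ over m = -0.188195-0.000000i; ×(4π/11) → -0.214994-0.000000i. Real part: -0.214994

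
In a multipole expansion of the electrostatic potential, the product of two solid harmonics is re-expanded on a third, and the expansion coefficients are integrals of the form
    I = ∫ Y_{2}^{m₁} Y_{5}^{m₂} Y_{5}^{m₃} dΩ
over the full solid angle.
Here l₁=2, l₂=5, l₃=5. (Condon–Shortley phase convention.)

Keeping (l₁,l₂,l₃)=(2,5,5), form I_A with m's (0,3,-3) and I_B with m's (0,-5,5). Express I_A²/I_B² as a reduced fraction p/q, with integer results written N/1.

l's match ⇒ only the (l;m) 3-j factors differ between A and B.
A: triangle coeff Δ(2,5,5) = 1/38610; Σ_t [0,2]: t=0:+1/161280 t=1:−1/5040 t=2:+1/5760 = -1/53760; (3j)²=1/4290 [(2 5 5; 0 3 -3)], sign=-1
B: triangle coeff Δ(2,5,5) = 1/38610; Σ_t [0,0]: t=0:+1/161280 = 1/161280; (3j)²=15/286 [(2 5 5; 0 -5 5)], sign=+1
I_A²/I_B² = (1/4290)/(15/286) = 1/225

1/225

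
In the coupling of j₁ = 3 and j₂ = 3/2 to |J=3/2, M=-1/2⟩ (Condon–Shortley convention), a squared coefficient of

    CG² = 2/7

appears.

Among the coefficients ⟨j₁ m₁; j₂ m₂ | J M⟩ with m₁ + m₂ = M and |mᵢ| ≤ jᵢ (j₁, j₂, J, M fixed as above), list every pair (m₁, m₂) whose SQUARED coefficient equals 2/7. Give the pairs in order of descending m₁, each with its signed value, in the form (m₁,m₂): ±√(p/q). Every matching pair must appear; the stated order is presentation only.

(-2,3/2): −√(2/7)

Admissible pairs with m₁+m₂ = M = -1/2: (-2,3/2), (-1,1/2), (0,-1/2), (1,-3/2)
  (m₁,m₂)=(1,-3/2): CG² = 4/35, CG = +√(4/35)
  (m₁,m₂)=(0,-1/2): CG² = 9/35, CG = −√(9/35)
  (m₁,m₂)=(-1,1/2): CG² = 12/35, CG = +√(12/35)
  (m₁,m₂)=(-2,3/2): CG² = 2/7, CG = −√(2/7)   ← matches the target
Pairs with CG² = 2/7: (-2,3/2): −√(2/7)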